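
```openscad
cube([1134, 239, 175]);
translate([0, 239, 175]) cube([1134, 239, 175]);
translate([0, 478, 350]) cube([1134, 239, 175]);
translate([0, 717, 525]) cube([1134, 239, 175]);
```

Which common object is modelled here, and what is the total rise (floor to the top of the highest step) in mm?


A staircase. The total rise is 700 mm.

4 identical blocks, each offset up and back from the previous — a staircase. Each step is 175 mm tall and there are 4 of them, so the total rise is 4 × 175 = 700 mm.


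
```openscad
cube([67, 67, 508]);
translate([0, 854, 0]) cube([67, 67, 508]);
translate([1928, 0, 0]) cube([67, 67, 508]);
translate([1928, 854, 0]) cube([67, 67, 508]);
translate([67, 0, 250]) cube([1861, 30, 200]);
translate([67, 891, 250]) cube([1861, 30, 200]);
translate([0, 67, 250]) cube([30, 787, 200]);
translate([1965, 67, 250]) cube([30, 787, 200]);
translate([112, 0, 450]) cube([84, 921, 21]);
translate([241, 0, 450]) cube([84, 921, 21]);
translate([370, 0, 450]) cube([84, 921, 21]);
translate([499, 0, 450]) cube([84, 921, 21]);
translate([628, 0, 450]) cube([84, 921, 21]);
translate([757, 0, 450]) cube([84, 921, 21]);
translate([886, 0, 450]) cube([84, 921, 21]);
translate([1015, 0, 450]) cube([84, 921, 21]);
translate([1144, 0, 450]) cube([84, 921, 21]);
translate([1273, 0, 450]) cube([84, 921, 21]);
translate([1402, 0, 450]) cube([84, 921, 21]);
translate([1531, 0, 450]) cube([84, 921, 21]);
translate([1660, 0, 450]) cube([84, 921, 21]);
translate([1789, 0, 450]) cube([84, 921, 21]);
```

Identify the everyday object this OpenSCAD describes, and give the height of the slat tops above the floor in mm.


A bed frame. The slat-top height is 471 mm.

Four posts, four rails, and a row of slats — a bed frame. Slats sit on the rails at z = 250 + 200 = 450; with slat thickness 21, the top is 471 mm.


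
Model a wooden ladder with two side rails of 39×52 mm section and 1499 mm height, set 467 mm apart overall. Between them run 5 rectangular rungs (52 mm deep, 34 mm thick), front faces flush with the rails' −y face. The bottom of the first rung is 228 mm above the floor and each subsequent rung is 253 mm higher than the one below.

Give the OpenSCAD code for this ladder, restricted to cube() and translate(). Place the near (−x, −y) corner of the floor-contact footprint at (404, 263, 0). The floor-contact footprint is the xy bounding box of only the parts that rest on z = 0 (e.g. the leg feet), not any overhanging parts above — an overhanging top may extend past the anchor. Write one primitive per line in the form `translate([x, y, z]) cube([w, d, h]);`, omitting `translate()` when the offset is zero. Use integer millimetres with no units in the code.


translate([404, 263, 0]) cube([39, 52, 1499]);
translate([832, 263, 0]) cube([39, 52, 1499]);
translate([443, 263, 228]) cube([389, 52, 34]);
translate([443, 263, 481]) cube([389, 52, 34]);
translate([443, 263, 734]) cube([389, 52, 34]);
translate([443, 263, 987]) cube([389, 52, 34]);
translate([443, 263, 1240]) cube([389, 52, 34]);


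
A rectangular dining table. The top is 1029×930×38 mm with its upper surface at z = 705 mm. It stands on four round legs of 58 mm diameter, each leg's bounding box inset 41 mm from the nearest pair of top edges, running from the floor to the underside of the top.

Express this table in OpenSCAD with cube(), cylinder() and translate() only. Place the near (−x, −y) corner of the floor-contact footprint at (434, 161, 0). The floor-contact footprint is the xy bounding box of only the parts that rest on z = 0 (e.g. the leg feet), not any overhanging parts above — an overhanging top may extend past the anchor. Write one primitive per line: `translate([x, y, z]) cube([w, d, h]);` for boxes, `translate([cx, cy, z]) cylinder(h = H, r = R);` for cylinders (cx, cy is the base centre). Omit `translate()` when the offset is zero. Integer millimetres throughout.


// leg_h = 705 - 38 = 667
translate([393, 120, 667]) cube([1029, 930, 38]);
translate([463, 190, 0]) cylinder(h = 667, r = 29);
translate([1352, 190, 0]) cylinder(h = 667, r = 29);
translate([463, 980, 0]) cylinder(h = 667, r = 29);
translate([1352, 980, 0]) cylinder(h = 667, r = 29);


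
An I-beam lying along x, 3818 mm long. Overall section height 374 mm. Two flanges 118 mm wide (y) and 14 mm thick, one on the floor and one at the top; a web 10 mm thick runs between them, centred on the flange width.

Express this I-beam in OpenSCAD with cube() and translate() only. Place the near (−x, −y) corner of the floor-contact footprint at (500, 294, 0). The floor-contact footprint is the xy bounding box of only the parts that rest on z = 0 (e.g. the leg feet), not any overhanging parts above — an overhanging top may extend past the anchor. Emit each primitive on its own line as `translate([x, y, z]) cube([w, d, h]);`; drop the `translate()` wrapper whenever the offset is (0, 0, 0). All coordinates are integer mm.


translate([500, 294, 0]) cube([3818, 118, 14]);
translate([500, 348, 14]) cube([3818, 10, 346]);
translate([500, 294, 360]) cube([3818, 118, 14]);


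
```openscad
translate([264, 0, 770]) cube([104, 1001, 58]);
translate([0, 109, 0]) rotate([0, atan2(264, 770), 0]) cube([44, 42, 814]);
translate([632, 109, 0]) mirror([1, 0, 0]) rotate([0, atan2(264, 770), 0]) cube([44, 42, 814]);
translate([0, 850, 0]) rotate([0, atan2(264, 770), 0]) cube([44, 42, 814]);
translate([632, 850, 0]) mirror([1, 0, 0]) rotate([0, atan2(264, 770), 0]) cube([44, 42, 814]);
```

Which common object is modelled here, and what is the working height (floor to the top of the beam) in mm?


A sawhorse. The overall height is 828 mm.

A beam across two mirrored pairs of raked legs — a sawhorse. The beam's underside is at z = 770 (matching the legs' vertical rise in atan2(264, 770)) and the beam is 58 mm tall, so its top is at 770 + 58 = 828 mm. The raked legs top out at the beam's underside, so that is the highest point.


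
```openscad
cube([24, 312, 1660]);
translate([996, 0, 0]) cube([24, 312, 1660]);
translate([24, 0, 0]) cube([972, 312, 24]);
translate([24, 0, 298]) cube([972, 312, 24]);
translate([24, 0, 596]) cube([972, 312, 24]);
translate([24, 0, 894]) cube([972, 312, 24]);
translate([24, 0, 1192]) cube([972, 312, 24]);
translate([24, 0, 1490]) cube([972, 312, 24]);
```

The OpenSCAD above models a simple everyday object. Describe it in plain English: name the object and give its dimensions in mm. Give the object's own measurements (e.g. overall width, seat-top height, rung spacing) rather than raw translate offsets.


An open bookshelf. Two side panels, each 24 mm thick, 312 mm deep and 1660 mm tall, stand 1020 mm apart (outside-to-outside). Between them sit 6 shelves, each 24 mm thick and 312 mm deep, spanning the full gap between the sides. The bottom shelf rests on the floor (its underside at z = 0) and the clear gap between one shelf's top and the next shelf's underside is 274 mm.


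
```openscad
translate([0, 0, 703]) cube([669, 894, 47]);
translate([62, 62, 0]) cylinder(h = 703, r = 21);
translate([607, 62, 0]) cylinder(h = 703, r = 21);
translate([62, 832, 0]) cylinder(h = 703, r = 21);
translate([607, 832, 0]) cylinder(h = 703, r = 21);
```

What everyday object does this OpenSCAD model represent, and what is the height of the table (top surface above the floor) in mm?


A table. The table height is 750 mm.

A 669×894×47 slab sits at z = 703 on four Ø42 mm round legs — a table. The top surface is at 703 + 47 = 750 mm.


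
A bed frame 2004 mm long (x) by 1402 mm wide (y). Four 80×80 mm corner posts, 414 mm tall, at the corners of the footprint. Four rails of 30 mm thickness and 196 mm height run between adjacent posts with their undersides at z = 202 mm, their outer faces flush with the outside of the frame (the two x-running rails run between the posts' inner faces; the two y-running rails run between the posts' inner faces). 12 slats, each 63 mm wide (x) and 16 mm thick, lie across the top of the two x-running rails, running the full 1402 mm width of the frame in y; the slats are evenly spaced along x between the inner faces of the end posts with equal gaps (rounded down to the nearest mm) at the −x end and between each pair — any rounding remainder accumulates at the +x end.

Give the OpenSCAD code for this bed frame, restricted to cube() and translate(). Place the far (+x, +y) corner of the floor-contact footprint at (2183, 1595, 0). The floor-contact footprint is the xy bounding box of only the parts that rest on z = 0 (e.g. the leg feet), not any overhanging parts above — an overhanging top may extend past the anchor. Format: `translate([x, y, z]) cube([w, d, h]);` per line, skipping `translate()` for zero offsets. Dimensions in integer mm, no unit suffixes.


translate([179, 193, 0]) cube([80, 80, 414]);
translate([179, 1515, 0]) cube([80, 80, 414]);
translate([2103, 193, 0]) cube([80, 80, 414]);
translate([2103, 1515, 0]) cube([80, 80, 414]);
translate([259, 193, 202]) cube([1844, 30, 196]);
translate([259, 1565, 202]) cube([1844, 30, 196]);
translate([179, 273, 202]) cube([30, 1242, 196]);
translate([2153, 273, 202]) cube([30, 1242, 196]);
translate([342, 193, 398]) cube([63, 1402, 16]);
translate([488, 193, 398]) cube([63, 1402, 16]);
translate([634, 193, 398]) cube([63, 1402, 16]);
translate([780, 193, 398]) cube([63, 1402, 16]);
translate([926, 193, 398]) cube([63, 1402, 16]);
translate([1072, 193, 398]) cube([63, 1402, 16]);
translate([1218, 193, 398]) cube([63, 1402, 16]);
translate([1364, 193, 398]) cube([63, 1402, 16]);
translate([1510, 193, 398]) cube([63, 1402, 16]);
translate([1656, 193, 398]) cube([63, 1402, 16]);
translate([1802, 193, 398]) cube([63, 1402, 16]);
translate([1948, 193, 398]) cube([63, 1402, 16]);


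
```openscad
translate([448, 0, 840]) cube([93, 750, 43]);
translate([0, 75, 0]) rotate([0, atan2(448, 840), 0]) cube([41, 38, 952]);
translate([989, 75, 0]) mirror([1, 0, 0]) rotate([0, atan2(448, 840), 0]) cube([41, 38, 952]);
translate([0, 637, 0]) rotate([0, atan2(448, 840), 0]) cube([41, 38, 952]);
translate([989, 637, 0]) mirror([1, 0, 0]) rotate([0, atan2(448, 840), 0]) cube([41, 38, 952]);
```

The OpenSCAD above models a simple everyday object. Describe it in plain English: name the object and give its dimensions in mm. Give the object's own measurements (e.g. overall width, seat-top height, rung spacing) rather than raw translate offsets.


A sawhorse. A 93×750×43 mm beam (x, y, z) sits on two A-frame leg pairs. Each pair is two raked legs of 41×38 mm section (38 mm along y) splaying symmetrically in x. Each leg rises 840 mm vertically over 448 mm of horizontal reach and is 952 mm long along its own axis. Every leg's outer bottom edge rests on the floor and its outer top edge meets a bottom edge of the beam — the left legs (tilting toward +x) meet the beam's −x bottom edge, the right legs (their mirror images, tilting toward −x) meet its +x bottom edge — so the leg tops tuck under the beam, the beam's underside is 840 mm above the floor, and the feet are 989 mm apart outside-to-outside with the beam centred between them. The two leg pairs are set in 75 mm from either end of the beam.


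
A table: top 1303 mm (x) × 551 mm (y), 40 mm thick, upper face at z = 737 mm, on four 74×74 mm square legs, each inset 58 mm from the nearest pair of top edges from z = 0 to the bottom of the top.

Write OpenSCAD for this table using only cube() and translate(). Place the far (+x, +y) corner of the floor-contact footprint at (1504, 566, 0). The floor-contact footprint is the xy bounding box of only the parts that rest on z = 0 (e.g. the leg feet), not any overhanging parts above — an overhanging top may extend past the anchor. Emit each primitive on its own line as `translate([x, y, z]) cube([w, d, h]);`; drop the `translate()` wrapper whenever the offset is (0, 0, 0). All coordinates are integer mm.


// leg_h = 737 - 40 = 697
translate([259, 73, 697]) cube([1303, 551, 40]);
translate([317, 131, 0]) cube([74, 74, 697]);
translate([1430, 131, 0]) cube([74, 74, 697]);
translate([317, 492, 0]) cube([74, 74, 697]);
translate([1430, 492, 0]) cube([74, 74, 697]);


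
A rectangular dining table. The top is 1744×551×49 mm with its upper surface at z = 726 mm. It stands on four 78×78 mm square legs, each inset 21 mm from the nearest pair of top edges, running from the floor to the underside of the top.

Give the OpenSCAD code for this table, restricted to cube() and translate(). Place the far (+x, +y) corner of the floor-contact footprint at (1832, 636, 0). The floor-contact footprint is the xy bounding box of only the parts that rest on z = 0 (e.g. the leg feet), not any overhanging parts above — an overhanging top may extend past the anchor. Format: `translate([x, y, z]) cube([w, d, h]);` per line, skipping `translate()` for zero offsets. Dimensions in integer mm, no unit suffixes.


translate([109, 106, 677]) cube([1744, 551, 49]);
translate([130, 127, 0]) cube([78, 78, 677]);
translate([1754, 127, 0]) cube([78, 78, 677]);
translate([130, 558, 0]) cube([78, 78, 677]);
translate([1754, 558, 0]) cube([78, 78, 677]);


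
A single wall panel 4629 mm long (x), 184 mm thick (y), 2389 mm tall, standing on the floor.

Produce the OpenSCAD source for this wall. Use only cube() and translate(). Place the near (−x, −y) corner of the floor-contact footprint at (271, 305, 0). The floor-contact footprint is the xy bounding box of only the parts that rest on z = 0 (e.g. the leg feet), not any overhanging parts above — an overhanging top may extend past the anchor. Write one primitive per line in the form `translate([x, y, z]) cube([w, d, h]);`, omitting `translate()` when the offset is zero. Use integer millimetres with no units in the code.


translate([271, 305, 0]) cube([4629, 184, 2389]);


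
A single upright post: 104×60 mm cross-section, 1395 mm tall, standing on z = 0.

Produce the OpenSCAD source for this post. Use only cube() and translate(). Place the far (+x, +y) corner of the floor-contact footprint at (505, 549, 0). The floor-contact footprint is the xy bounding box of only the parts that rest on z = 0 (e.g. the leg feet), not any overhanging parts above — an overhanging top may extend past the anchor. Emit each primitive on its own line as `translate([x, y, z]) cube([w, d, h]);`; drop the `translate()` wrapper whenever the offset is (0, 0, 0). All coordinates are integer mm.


translate([401, 489, 0]) cube([104, 60, 1395]);


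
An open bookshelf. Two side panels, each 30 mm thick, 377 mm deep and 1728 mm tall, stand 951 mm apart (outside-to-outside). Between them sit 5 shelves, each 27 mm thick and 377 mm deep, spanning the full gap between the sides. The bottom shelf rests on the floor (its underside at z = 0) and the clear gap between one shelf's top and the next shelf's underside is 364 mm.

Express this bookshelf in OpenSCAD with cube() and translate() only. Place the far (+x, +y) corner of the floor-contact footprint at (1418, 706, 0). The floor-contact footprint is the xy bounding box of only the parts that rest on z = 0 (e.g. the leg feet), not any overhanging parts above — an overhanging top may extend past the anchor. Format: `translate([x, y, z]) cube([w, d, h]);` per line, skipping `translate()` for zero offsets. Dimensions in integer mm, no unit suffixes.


translate([467, 329, 0]) cube([30, 377, 1728]);
translate([1388, 329, 0]) cube([30, 377, 1728]);
translate([497, 329, 0]) cube([891, 377, 27]);
translate([497, 329, 391]) cube([891, 377, 27]);
translate([497, 329, 782]) cube([891, 377, 27]);
translate([497, 329, 1173]) cube([891, 377, 27]);
translate([497, 329, 1564]) cube([891, 377, 27]);


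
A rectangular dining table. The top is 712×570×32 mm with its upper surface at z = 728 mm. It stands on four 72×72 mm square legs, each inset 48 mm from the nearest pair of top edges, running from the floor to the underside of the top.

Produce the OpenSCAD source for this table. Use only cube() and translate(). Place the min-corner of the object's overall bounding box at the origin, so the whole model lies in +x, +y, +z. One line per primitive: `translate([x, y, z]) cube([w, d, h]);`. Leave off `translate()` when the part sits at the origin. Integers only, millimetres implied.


translate([0, 0, 696]) cube([712, 570, 32]);
translate([48, 48, 0]) cube([72, 72, 696]);
translate([592, 48, 0]) cube([72, 72, 696]);
translate([48, 450, 0]) cube([72, 72, 696]);
translate([592, 450, 0]) cube([72, 72, 696]);


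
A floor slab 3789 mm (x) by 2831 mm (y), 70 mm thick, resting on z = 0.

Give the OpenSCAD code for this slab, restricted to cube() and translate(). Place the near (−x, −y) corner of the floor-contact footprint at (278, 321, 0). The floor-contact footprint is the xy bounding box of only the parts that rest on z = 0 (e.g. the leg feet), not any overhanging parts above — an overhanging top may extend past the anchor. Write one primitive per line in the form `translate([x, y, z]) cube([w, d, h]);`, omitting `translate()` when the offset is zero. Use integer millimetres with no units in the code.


translate([278, 321, 0]) cube([3789, 2831, 70]);


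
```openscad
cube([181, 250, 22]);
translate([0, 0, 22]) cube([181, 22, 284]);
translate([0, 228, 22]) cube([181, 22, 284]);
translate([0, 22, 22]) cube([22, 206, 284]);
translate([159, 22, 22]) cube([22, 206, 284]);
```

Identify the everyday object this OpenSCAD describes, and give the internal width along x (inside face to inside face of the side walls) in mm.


An open box. The internal width is 137 mm.

A 181×250 base slab with four walls standing on it — an open box. The base is 181 mm wide and the walls are 22 mm thick, so the internal width is 181 − 2 × 22 = 137 mm.


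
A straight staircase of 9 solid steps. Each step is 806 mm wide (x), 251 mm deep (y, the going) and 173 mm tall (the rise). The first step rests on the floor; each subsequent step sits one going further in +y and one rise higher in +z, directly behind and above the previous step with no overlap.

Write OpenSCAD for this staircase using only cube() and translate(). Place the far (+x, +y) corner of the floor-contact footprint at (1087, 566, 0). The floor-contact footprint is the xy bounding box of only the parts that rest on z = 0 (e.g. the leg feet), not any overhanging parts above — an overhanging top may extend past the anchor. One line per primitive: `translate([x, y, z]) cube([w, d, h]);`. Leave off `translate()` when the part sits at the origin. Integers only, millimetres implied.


translate([281, 315, 0]) cube([806, 251, 173]);
translate([281, 566, 173]) cube([806, 251, 173]);
translate([281, 817, 346]) cube([806, 251, 173]);
translate([281, 1068, 519]) cube([806, 251, 173]);
translate([281, 1319, 692]) cube([806, 251, 173]);
translate([281, 1570, 865]) cube([806, 251, 173]);
translate([281, 1821, 1038]) cube([806, 251, 173]);
translate([281, 2072, 1211]) cube([806, 251, 173]);
translate([281, 2323, 1384]) cube([806, 251, 173]);


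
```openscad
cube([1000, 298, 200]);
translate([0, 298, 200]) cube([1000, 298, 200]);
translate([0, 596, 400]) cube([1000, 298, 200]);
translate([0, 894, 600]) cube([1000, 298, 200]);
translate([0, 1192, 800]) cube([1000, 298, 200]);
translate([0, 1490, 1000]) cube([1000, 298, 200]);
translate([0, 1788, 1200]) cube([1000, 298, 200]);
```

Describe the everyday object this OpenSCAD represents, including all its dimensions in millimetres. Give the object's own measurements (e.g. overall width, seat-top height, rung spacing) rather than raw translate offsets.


A straight staircase of 7 solid steps. Each step is 1000 mm wide (x), 298 mm deep (y, the going) and 200 mm tall (the rise). The first step rests on the floor; each subsequent step sits one going further in +y and one rise higher in +z, directly behind and above the previous step with no overlap.


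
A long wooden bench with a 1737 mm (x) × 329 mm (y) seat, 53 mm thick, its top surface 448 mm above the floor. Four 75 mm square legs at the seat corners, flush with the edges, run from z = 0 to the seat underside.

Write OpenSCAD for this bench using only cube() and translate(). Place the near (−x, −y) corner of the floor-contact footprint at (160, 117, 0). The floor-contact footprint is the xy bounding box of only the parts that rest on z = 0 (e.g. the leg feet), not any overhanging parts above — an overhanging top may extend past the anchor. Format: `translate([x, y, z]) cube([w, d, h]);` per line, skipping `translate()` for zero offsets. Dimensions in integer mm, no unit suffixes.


translate([160, 117, 395]) cube([1737, 329, 53]);
translate([160, 117, 0]) cube([75, 75, 395]);
translate([160, 371, 0]) cube([75, 75, 395]);
translate([1822, 117, 0]) cube([75, 75, 395]);
translate([1822, 371, 0]) cube([75, 75, 395]);


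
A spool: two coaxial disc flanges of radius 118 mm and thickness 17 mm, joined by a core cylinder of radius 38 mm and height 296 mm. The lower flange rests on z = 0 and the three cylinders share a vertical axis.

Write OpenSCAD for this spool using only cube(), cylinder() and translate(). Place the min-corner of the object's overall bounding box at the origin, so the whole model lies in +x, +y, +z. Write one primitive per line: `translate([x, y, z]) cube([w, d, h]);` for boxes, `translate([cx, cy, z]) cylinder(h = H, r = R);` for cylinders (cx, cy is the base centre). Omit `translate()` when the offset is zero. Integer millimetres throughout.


translate([118, 118, 0]) cylinder(h = 17, r = 118);
translate([118, 118, 17]) cylinder(h = 296, r = 38);
translate([118, 118, 313]) cylinder(h = 17, r = 118);


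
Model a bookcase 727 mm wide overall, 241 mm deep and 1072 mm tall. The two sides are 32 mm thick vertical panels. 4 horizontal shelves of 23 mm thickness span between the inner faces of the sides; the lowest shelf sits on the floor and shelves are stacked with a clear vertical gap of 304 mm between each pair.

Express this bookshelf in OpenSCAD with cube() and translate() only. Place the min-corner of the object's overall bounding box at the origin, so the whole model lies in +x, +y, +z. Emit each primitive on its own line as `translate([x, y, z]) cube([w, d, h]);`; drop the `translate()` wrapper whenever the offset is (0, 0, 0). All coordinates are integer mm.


cube([32, 241, 1072]);
translate([695, 0, 0]) cube([32, 241, 1072]);
translate([32, 0, 0]) cube([663, 241, 23]);
translate([32, 0, 327]) cube([663, 241, 23]);
translate([32, 0, 654]) cube([663, 241, 23]);
translate([32, 0, 981]) cube([663, 241, 23]);


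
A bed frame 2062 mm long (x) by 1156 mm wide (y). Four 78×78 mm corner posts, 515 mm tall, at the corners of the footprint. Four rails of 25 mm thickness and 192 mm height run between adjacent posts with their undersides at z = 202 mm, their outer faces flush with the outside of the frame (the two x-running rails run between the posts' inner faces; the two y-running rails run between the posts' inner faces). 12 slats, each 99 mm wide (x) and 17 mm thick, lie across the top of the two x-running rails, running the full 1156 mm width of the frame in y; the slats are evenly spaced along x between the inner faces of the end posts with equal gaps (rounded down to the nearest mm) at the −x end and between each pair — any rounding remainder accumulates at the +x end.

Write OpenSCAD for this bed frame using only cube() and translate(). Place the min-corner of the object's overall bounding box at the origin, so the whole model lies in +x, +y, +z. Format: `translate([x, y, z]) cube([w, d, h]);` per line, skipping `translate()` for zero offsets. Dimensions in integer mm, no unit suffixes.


cube([78, 78, 515]);
translate([0, 1078, 0]) cube([78, 78, 515]);
translate([1984, 0, 0]) cube([78, 78, 515]);
translate([1984, 1078, 0]) cube([78, 78, 515]);
translate([78, 0, 202]) cube([1906, 25, 192]);
translate([78, 1131, 202]) cube([1906, 25, 192]);
translate([0, 78, 202]) cube([25, 1000, 192]);
translate([2037, 78, 202]) cube([25, 1000, 192]);
translate([133, 0, 394]) cube([99, 1156, 17]);
translate([287, 0, 394]) cube([99, 1156, 17]);
translate([441, 0, 394]) cube([99, 1156, 17]);
translate([595, 0, 394]) cube([99, 1156, 17]);
translate([749, 0, 394]) cube([99, 1156, 17]);
translate([903, 0, 394]) cube([99, 1156, 17]);
translate([1057, 0, 394]) cube([99, 1156, 17]);
translate([1211, 0, 394]) cube([99, 1156, 17]);
translate([1365, 0, 394]) cube([99, 1156, 17]);
translate([1519, 0, 394]) cube([99, 1156, 17]);
translate([1673, 0, 394]) cube([99, 1156, 17]);
translate([1827, 0, 394]) cube([99, 1156, 17]);


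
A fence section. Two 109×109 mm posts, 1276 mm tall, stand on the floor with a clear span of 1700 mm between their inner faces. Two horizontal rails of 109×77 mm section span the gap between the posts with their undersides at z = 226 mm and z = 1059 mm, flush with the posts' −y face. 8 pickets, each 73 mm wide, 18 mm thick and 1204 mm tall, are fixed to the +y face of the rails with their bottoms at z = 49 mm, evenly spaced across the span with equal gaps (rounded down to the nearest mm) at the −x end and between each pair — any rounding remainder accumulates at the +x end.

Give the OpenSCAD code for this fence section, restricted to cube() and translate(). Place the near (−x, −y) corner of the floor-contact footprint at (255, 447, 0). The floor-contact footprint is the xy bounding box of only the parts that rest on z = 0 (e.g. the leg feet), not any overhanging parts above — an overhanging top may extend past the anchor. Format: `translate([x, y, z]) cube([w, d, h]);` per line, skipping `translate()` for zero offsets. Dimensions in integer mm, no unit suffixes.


translate([255, 447, 0]) cube([109, 109, 1276]);
translate([2064, 447, 0]) cube([109, 109, 1276]);
translate([364, 447, 226]) cube([1700, 109, 77]);
translate([364, 447, 1059]) cube([1700, 109, 77]);
translate([488, 556, 49]) cube([73, 18, 1204]);
translate([685, 556, 49]) cube([73, 18, 1204]);
translate([882, 556, 49]) cube([73, 18, 1204]);
translate([1079, 556, 49]) cube([73, 18, 1204]);
translate([1276, 556, 49]) cube([73, 18, 1204]);
translate([1473, 556, 49]) cube([73, 18, 1204]);
translate([1670, 556, 49]) cube([73, 18, 1204]);
translate([1867, 556, 49]) cube([73, 18, 1204]);


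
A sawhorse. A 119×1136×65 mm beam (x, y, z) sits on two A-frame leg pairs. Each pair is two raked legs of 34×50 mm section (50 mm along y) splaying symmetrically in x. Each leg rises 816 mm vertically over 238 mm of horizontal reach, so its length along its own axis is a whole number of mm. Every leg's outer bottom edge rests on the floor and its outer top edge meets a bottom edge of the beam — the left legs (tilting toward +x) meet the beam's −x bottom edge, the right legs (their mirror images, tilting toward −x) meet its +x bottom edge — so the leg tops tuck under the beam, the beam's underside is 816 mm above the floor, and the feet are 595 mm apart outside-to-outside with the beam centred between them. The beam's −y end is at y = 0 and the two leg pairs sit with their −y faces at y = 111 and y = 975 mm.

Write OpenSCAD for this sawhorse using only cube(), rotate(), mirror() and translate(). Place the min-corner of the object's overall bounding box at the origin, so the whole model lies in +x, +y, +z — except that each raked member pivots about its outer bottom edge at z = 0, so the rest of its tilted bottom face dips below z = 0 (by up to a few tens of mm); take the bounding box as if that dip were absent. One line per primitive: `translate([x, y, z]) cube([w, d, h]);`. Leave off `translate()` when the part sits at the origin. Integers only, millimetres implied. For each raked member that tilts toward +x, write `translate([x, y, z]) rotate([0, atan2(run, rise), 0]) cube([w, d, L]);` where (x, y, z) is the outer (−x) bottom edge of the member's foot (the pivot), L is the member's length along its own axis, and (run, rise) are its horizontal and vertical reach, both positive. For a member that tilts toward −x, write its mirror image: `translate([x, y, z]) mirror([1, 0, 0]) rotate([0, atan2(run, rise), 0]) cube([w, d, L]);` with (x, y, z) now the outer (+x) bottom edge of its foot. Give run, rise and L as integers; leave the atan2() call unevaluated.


// leg length = √(238² + 816²) = 850
// right-leg outer foot x = 2·238 + 119 = 595
// beam min-corner = (238, 0, 816)
translate([238, 0, 816]) cube([119, 1136, 65]);
translate([0, 111, 0]) rotate([0, atan2(238, 816), 0]) cube([34, 50, 850]);
translate([595, 111, 0]) mirror([1, 0, 0]) rotate([0, atan2(238, 816), 0]) cube([34, 50, 850]);
translate([0, 975, 0]) rotate([0, atan2(238, 816), 0]) cube([34, 50, 850]);
translate([595, 975, 0]) mirror([1, 0, 0]) rotate([0, atan2(238, 816), 0]) cube([34, 50, 850]);


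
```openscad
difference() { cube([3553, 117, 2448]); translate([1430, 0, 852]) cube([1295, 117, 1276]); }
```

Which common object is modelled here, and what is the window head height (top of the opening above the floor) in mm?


A wall with a window opening. The window head height is 2128 mm.

A wall with a rectangular opening subtracted — a window. Sill at z = 852, opening 1276 mm tall, so the head is at 852 + 1276 = 2128 mm.


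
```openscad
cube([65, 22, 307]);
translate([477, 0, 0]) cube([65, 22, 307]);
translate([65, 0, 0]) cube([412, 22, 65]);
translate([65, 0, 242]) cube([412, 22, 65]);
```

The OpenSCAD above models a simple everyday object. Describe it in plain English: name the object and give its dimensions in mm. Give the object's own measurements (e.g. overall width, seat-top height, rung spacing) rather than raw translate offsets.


A rectangular picture frame lying in the x–z plane (depth along y). The opening is 412 mm wide (x) by 177 mm tall (z), surrounded by a border 65 mm wide on all four sides. The frame is 22 mm deep and is made of two full-height vertical stiles with two horizontal rails fitted between them.


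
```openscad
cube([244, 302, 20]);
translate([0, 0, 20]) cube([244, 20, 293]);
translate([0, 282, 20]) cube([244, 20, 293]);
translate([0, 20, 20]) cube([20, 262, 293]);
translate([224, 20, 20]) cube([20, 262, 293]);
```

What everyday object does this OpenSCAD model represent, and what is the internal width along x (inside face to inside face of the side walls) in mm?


An open box. The internal width is 204 mm.

A 244×302 base slab with four walls standing on it — an open box. The base is 244 mm wide and the walls are 20 mm thick, so the internal width is 244 − 2 × 20 = 204 mm.


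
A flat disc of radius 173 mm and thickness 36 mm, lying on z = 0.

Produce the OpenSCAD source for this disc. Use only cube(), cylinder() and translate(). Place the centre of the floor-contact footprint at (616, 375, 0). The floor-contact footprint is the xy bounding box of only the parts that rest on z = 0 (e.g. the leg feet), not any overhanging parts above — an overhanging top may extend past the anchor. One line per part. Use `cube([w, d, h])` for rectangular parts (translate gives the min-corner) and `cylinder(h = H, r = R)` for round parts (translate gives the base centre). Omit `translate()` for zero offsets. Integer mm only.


translate([616, 375, 0]) cylinder(h = 36, r = 173);


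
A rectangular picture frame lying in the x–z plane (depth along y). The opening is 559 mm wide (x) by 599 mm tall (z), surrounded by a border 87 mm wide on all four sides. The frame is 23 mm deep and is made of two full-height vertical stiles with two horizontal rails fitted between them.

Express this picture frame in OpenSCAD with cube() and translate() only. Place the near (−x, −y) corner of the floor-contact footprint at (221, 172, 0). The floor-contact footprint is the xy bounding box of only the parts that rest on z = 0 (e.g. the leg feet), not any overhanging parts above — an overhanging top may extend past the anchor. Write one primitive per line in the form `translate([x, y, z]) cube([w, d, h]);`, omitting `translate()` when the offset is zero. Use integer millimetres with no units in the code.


translate([221, 172, 0]) cube([87, 23, 773]);
translate([867, 172, 0]) cube([87, 23, 773]);
translate([308, 172, 0]) cube([559, 23, 87]);
translate([308, 172, 686]) cube([559, 23, 87]);


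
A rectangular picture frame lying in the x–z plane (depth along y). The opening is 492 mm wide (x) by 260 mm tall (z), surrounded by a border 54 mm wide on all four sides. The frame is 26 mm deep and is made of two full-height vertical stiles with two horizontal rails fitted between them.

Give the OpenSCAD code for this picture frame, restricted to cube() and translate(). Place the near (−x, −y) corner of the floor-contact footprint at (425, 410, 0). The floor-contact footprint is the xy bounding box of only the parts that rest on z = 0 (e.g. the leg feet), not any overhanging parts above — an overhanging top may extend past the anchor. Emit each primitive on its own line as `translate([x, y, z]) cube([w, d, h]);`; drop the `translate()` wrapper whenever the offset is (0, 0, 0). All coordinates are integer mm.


translate([425, 410, 0]) cube([54, 26, 368]);
translate([971, 410, 0]) cube([54, 26, 368]);
translate([479, 410, 0]) cube([492, 26, 54]);
translate([479, 410, 314]) cube([492, 26, 54]);


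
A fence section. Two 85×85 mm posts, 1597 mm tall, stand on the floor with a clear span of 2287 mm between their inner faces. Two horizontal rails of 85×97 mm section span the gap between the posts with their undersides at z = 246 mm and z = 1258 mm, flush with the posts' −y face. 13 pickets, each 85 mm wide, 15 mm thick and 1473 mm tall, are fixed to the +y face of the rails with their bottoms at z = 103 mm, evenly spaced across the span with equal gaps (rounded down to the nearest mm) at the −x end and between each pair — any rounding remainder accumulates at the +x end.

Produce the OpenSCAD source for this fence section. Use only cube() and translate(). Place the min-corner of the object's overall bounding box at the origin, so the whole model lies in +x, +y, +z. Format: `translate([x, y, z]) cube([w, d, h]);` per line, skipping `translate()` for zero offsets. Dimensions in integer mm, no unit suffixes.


cube([85, 85, 1597]);
translate([2372, 0, 0]) cube([85, 85, 1597]);
translate([85, 0, 246]) cube([2287, 85, 97]);
translate([85, 0, 1258]) cube([2287, 85, 97]);
translate([169, 85, 103]) cube([85, 15, 1473]);
translate([338, 85, 103]) cube([85, 15, 1473]);
translate([507, 85, 103]) cube([85, 15, 1473]);
translate([676, 85, 103]) cube([85, 15, 1473]);
translate([845, 85, 103]) cube([85, 15, 1473]);
translate([1014, 85, 103]) cube([85, 15, 1473]);
translate([1183, 85, 103]) cube([85, 15, 1473]);
translate([1352, 85, 103]) cube([85, 15, 1473]);
translate([1521, 85, 103]) cube([85, 15, 1473]);
translate([1690, 85, 103]) cube([85, 15, 1473]);
translate([1859, 85, 103]) cube([85, 15, 1473]);
translate([2028, 85, 103]) cube([85, 15, 1473]);
translate([2197, 85, 103]) cube([85, 15, 1473]);


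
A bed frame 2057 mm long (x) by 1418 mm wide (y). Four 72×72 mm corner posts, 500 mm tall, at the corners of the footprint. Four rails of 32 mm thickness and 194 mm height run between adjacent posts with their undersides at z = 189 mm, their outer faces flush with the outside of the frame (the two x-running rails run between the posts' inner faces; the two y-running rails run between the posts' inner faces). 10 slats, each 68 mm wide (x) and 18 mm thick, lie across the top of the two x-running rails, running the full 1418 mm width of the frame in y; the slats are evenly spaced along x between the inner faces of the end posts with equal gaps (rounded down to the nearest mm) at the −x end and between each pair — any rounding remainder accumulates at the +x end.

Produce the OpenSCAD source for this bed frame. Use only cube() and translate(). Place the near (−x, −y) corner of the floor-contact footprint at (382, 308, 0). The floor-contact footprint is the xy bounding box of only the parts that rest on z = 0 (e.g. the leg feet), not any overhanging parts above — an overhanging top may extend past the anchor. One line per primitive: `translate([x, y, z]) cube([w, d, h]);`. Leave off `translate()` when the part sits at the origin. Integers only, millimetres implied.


translate([382, 308, 0]) cube([72, 72, 500]);
translate([382, 1654, 0]) cube([72, 72, 500]);
translate([2367, 308, 0]) cube([72, 72, 500]);
translate([2367, 1654, 0]) cube([72, 72, 500]);
translate([454, 308, 189]) cube([1913, 32, 194]);
translate([454, 1694, 189]) cube([1913, 32, 194]);
translate([382, 380, 189]) cube([32, 1274, 194]);
translate([2407, 380, 189]) cube([32, 1274, 194]);
translate([566, 308, 383]) cube([68, 1418, 18]);
translate([746, 308, 383]) cube([68, 1418, 18]);
translate([926, 308, 383]) cube([68, 1418, 18]);
translate([1106, 308, 383]) cube([68, 1418, 18]);
translate([1286, 308, 383]) cube([68, 1418, 18]);
translate([1466, 308, 383]) cube([68, 1418, 18]);
translate([1646, 308, 383]) cube([68, 1418, 18]);
translate([1826, 308, 383]) cube([68, 1418, 18]);
translate([2006, 308, 383]) cube([68, 1418, 18]);
translate([2186, 308, 383]) cube([68, 1418, 18]);


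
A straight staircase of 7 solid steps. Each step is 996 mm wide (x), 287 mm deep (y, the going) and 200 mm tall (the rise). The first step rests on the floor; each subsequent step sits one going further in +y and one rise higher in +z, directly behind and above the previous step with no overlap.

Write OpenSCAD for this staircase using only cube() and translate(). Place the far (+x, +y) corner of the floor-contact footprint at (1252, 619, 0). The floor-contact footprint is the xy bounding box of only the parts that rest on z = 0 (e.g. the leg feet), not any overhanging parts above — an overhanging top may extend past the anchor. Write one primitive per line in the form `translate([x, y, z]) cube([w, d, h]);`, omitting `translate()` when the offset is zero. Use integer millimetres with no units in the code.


translate([256, 332, 0]) cube([996, 287, 200]);
translate([256, 619, 200]) cube([996, 287, 200]);
translate([256, 906, 400]) cube([996, 287, 200]);
translate([256, 1193, 600]) cube([996, 287, 200]);
translate([256, 1480, 800]) cube([996, 287, 200]);
translate([256, 1767, 1000]) cube([996, 287, 200]);
translate([256, 2054, 1200]) cube([996, 287, 200]);


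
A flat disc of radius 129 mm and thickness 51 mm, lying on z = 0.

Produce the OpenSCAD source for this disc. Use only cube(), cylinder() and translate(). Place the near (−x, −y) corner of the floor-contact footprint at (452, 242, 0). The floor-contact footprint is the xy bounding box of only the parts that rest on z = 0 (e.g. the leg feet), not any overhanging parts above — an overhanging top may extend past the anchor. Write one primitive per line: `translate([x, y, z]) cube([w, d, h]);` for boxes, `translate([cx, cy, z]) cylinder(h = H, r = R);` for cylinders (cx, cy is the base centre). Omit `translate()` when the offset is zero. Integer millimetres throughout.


translate([581, 371, 0]) cylinder(h = 51, r = 129);


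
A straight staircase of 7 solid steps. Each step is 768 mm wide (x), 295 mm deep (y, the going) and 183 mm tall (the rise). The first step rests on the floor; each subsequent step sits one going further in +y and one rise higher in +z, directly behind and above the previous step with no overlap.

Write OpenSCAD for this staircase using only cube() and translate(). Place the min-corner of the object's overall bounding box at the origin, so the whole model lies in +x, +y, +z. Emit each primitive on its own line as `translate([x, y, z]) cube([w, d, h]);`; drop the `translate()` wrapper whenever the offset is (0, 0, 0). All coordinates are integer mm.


cube([768, 295, 183]);
translate([0, 295, 183]) cube([768, 295, 183]);
translate([0, 590, 366]) cube([768, 295, 183]);
translate([0, 885, 549]) cube([768, 295, 183]);
translate([0, 1180, 732]) cube([768, 295, 183]);
translate([0, 1475, 915]) cube([768, 295, 183]);
translate([0, 1770, 1098]) cube([768, 295, 183]);


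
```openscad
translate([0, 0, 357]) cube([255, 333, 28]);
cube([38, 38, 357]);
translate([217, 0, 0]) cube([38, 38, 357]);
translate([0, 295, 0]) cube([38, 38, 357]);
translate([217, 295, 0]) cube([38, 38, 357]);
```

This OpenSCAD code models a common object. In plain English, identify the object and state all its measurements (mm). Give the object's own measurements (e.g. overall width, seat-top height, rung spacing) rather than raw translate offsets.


A four-legged stool. The seat is a 255×333×28 mm slab whose top surface is at z = 385 mm; four square legs, each 38×38 mm in cross-section, run from the floor (z = 0) to the underside of the seat, each flush with a corner of the seat.
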